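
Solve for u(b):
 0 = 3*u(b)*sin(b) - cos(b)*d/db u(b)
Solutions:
 u(b) = C1/cos(b)^3


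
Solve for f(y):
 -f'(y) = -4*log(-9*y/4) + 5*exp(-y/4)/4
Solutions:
 f(y) = C1 + 4*y*log(-y) + 4*y*(-2*log(2) - 1 + 2*log(3)) + 5*exp(-y/4)


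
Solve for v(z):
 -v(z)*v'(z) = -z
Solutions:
 v(z) = -sqrt(C1 + z^2)
 v(z) = sqrt(C1 + z^2)


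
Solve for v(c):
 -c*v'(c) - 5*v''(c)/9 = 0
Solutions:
 v(c) = C1 + C2*erf(3*sqrt(10)*c/10)


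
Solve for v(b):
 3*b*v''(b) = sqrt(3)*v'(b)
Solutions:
 v(b) = C1 + C2*b^(sqrt(3)/3 + 1)


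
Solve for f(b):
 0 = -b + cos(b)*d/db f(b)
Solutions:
 f(b) = C1 + Integral(b/cos(b), b)


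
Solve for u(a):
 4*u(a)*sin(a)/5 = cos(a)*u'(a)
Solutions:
 u(a) = C1/cos(a)^(4/5)


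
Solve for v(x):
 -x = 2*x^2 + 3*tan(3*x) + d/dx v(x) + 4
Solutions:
 v(x) = C1 - 2*x^3/3 - x^2/2 - 4*x + log(cos(3*x))


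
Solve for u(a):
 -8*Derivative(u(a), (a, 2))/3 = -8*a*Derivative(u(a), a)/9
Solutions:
 u(a) = C1 + C2*erfi(sqrt(6)*a/6)


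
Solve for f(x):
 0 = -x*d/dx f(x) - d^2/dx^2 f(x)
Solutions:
 f(x) = C1 + C2*erf(sqrt(2)*x/2)


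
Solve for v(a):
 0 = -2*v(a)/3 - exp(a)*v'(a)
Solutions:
 v(a) = C1*exp(2*exp(-a)/3)


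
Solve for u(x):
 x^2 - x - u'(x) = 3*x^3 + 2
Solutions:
 u(x) = C1 - 3*x^4/4 + x^3/3 - x^2/2 - 2*x


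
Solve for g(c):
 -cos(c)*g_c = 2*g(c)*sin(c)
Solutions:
 g(c) = C1*cos(c)^2


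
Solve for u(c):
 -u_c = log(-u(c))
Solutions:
 -li(-u(c)) = C1 - c


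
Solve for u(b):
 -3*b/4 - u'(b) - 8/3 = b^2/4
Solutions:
 u(b) = C1 - b^3/12 - 3*b^2/8 - 8*b/3


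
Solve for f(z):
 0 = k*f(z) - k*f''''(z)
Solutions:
 f(z) = C1*exp(-z) + C2*exp(z) + C3*sin(z) + C4*cos(z)


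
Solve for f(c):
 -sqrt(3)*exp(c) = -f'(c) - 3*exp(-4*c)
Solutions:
 f(c) = C1 + sqrt(3)*exp(c) + 3*exp(-4*c)/4


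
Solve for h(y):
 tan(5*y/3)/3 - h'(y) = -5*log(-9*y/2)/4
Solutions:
 h(y) = C1 + 5*y*log(-y)/4 - 5*y/4 - 5*y*log(2)/4 + 5*y*log(3)/2 - log(cos(5*y/3))/5


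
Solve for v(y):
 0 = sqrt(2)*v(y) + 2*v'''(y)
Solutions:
 v(y) = C3*exp(-2^(5/6)*y/2) + (C1*sin(2^(5/6)*sqrt(3)*y/4) + C2*cos(2^(5/6)*sqrt(3)*y/4))*exp(2^(5/6)*y/4)


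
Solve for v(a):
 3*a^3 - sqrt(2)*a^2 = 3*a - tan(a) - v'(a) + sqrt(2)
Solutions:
 v(a) = C1 - 3*a^4/4 + sqrt(2)*a^3/3 + 3*a^2/2 + sqrt(2)*a + log(cos(a))


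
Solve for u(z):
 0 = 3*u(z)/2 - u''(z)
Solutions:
 u(z) = C1*exp(-sqrt(6)*z/2) + C2*exp(sqrt(6)*z/2)


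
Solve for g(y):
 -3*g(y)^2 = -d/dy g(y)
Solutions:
 g(y) = -1/(C1 + 3*y)


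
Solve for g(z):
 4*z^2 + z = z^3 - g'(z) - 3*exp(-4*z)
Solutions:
 g(z) = C1 + z^4/4 - 4*z^3/3 - z^2/2 + 3*exp(-4*z)/4


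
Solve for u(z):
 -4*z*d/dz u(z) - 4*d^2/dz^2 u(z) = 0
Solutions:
 u(z) = C1 + C2*erf(sqrt(2)*z/2)


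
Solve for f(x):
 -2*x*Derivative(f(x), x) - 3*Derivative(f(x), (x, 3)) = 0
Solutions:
 f(x) = C1 + Integral(C2*airyai(-2^(1/3)*3^(2/3)*x/3) + C3*airybi(-2^(1/3)*3^(2/3)*x/3), x)


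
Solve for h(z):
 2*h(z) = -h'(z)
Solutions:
 h(z) = C1*exp(-2*z)


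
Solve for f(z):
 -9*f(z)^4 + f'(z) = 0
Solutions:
 f(z) = (-1/(C1 + 27*z))^(1/3)
 f(z) = (-1/(C1 + 9*z))^(1/3)*(-3^(2/3) - 3*3^(1/6)*I)/6
 f(z) = (-1/(C1 + 9*z))^(1/3)*(-3^(2/3) + 3*3^(1/6)*I)/6


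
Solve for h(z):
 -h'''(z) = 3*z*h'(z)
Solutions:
 h(z) = C1 + Integral(C2*airyai(-3^(1/3)*z) + C3*airybi(-3^(1/3)*z), z)


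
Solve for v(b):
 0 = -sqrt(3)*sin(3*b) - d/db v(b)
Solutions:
 v(b) = C1 + sqrt(3)*cos(3*b)/3


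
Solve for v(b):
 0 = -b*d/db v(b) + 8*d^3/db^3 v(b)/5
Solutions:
 v(b) = C1 + Integral(C2*airyai(5^(1/3)*b/2) + C3*airybi(5^(1/3)*b/2), b)


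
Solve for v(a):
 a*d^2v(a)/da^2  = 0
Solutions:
 v(a) = C1 + C2*a


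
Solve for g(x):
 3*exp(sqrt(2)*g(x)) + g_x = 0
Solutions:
 g(x) = sqrt(2)*(2*log(1/(C1 + 3*x)) - log(2))/4


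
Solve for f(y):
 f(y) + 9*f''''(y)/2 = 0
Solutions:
 f(y) = (C1*sin(2^(3/4)*sqrt(3)*y/6) + C2*cos(2^(3/4)*sqrt(3)*y/6))*exp(-2^(3/4)*sqrt(3)*y/6) + (C3*sin(2^(3/4)*sqrt(3)*y/6) + C4*cos(2^(3/4)*sqrt(3)*y/6))*exp(2^(3/4)*sqrt(3)*y/6)


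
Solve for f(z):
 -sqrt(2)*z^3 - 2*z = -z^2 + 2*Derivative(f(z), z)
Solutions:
 f(z) = C1 - sqrt(2)*z^4/8 + z^3/6 - z^2/2


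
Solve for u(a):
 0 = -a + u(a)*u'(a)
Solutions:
 u(a) = -sqrt(C1 + a^2)
 u(a) = sqrt(C1 + a^2)


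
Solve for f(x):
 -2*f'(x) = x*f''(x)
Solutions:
 f(x) = C1 + C2/x


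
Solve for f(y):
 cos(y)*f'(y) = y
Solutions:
 f(y) = C1 + Integral(y/cos(y), y)


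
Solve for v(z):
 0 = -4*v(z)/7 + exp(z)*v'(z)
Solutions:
 v(z) = C1*exp(-4*exp(-z)/7)


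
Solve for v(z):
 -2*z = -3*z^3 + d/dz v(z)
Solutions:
 v(z) = C1 + 3*z^4/4 - z^2


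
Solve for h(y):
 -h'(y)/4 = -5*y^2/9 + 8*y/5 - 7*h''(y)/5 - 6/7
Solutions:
 h(y) = C1 + C2*exp(5*y/28) + 20*y^3/27 + 416*y^2/45 + 168472*y/1575


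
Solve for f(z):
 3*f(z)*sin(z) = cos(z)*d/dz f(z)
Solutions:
 f(z) = C1/cos(z)^3


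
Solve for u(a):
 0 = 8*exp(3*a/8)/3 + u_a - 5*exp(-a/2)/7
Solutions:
 u(a) = C1 - 64*exp(3*a/8)/9 - 10*exp(-a/2)/7


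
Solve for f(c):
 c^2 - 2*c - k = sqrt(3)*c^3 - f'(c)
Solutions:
 f(c) = C1 + sqrt(3)*c^4/4 - c^3/3 + c^2 + c*k


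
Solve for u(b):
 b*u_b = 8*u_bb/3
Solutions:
 u(b) = C1 + C2*erfi(sqrt(3)*b/4)


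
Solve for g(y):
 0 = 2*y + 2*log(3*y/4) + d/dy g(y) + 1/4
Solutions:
 g(y) = C1 - y^2 - 2*y*log(y) + y*log(16/9) + 7*y/4


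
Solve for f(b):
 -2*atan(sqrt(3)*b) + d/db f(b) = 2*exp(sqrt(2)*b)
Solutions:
 f(b) = C1 + 2*b*atan(sqrt(3)*b) + sqrt(2)*exp(sqrt(2)*b) - sqrt(3)*log(3*b^2 + 1)/3


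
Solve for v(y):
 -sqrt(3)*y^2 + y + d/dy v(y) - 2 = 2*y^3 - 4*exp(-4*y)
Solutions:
 v(y) = C1 + y^4/2 + sqrt(3)*y^3/3 - y^2/2 + 2*y + exp(-4*y)


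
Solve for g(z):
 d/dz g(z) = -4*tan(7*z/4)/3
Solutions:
 g(z) = C1 + 16*log(cos(7*z/4))/21


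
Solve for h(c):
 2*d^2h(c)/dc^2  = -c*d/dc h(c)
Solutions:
 h(c) = C1 + C2*erf(c/2)


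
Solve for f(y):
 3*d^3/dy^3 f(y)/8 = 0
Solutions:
 f(y) = C1 + C2*y + C3*y^2


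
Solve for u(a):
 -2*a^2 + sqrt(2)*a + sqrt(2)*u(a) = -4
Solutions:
 u(a) = sqrt(2)*a^2 - a - 2*sqrt(2)


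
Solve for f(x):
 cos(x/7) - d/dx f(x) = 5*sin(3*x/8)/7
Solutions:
 f(x) = C1 + 7*sin(x/7) + 40*cos(3*x/8)/21


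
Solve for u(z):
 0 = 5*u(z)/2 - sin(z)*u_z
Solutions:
 u(z) = C1*(cos(z) - 1)^(5/4)/(cos(z) + 1)^(5/4)


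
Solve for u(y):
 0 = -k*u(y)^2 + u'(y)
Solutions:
 u(y) = -1/(C1 + k*y)


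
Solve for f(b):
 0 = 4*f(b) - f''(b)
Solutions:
 f(b) = C1*exp(-2*b) + C2*exp(2*b)


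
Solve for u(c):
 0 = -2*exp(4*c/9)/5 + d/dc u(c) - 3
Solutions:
 u(c) = C1 + 3*c + 9*exp(4*c/9)/10


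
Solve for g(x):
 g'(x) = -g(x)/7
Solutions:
 g(x) = C1*exp(-x/7)


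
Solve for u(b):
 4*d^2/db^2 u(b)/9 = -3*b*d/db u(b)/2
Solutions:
 u(b) = C1 + C2*erf(3*sqrt(3)*b/4)


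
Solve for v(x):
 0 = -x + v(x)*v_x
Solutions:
 v(x) = -sqrt(C1 + x^2)
 v(x) = sqrt(C1 + x^2)


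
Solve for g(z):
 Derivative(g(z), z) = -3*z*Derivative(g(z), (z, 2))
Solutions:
 g(z) = C1 + C2*z^(2/3)


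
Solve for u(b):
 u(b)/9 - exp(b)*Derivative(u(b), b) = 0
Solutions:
 u(b) = C1*exp(-exp(-b)/9)


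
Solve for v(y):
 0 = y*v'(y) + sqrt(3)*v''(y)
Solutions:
 v(y) = C1 + C2*erf(sqrt(2)*3^(3/4)*y/6)


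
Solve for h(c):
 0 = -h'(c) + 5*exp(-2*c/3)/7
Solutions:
 h(c) = C1 - 15*exp(-2*c/3)/14


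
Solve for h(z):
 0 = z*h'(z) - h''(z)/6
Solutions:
 h(z) = C1 + C2*erfi(sqrt(3)*z)


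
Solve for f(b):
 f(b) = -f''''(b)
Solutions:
 f(b) = (C1*sin(sqrt(2)*b/2) + C2*cos(sqrt(2)*b/2))*exp(-sqrt(2)*b/2) + (C3*sin(sqrt(2)*b/2) + C4*cos(sqrt(2)*b/2))*exp(sqrt(2)*b/2)


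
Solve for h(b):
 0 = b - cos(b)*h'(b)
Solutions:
 h(b) = C1 + Integral(b/cos(b), b)


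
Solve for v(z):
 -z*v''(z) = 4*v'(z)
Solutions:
 v(z) = C1 + C2/z^3


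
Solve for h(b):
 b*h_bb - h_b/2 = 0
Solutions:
 h(b) = C1 + C2*b^(3/2)


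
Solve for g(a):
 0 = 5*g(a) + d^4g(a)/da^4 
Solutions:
 g(a) = (C1*sin(sqrt(2)*5^(1/4)*a/2) + C2*cos(sqrt(2)*5^(1/4)*a/2))*exp(-sqrt(2)*5^(1/4)*a/2) + (C3*sin(sqrt(2)*5^(1/4)*a/2) + C4*cos(sqrt(2)*5^(1/4)*a/2))*exp(sqrt(2)*5^(1/4)*a/2)


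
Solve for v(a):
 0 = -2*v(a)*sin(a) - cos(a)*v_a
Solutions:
 v(a) = C1*cos(a)^2


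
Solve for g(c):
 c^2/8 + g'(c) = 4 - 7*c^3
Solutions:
 g(c) = C1 - 7*c^4/4 - c^3/24 + 4*c


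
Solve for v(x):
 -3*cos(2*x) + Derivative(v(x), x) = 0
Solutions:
 v(x) = C1 + 3*sin(2*x)/2


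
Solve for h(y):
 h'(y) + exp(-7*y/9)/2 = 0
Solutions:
 h(y) = C1 + 9*exp(-7*y/9)/14


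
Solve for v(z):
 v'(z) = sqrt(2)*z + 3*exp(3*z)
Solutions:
 v(z) = C1 + sqrt(2)*z^2/2 + exp(3*z)


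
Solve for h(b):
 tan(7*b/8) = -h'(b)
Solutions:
 h(b) = C1 + 8*log(cos(7*b/8))/7


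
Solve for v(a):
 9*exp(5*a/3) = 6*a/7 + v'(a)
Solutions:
 v(a) = C1 - 3*a^2/7 + 27*exp(5*a/3)/5


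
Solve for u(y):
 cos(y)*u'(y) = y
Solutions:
 u(y) = C1 + Integral(y/cos(y), y)


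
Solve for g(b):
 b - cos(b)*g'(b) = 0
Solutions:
 g(b) = C1 + Integral(b/cos(b), b)


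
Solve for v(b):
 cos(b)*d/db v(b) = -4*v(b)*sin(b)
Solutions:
 v(b) = C1*cos(b)^4


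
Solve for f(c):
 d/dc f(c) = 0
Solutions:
 f(c) = C1


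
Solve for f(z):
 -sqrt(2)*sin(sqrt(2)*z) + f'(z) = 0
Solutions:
 f(z) = C1 - cos(sqrt(2)*z)


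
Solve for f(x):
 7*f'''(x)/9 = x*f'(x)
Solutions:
 f(x) = C1 + Integral(C2*airyai(21^(2/3)*x/7) + C3*airybi(21^(2/3)*x/7), x)


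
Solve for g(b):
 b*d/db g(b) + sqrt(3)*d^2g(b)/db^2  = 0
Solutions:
 g(b) = C1 + C2*erf(sqrt(2)*3^(3/4)*b/6)


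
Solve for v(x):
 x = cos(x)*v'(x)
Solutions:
 v(x) = C1 + Integral(x/cos(x), x)


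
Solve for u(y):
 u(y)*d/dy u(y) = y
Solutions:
 u(y) = -sqrt(C1 + y^2)
 u(y) = sqrt(C1 + y^2)


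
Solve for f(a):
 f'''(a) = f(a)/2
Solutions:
 f(a) = C3*exp(2^(2/3)*a/2) + (C1*sin(2^(2/3)*sqrt(3)*a/4) + C2*cos(2^(2/3)*sqrt(3)*a/4))*exp(-2^(2/3)*a/4)


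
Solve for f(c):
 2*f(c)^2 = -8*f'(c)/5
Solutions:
 f(c) = 4/(C1 + 5*c)


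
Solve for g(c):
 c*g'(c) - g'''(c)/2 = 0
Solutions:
 g(c) = C1 + Integral(C2*airyai(2^(1/3)*c) + C3*airybi(2^(1/3)*c), c)


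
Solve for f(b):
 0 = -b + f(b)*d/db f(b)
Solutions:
 f(b) = -sqrt(C1 + b^2)
 f(b) = sqrt(C1 + b^2)


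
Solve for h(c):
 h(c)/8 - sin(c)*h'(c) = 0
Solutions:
 h(c) = C1*(cos(c) - 1)^(1/16)/(cos(c) + 1)^(1/16)


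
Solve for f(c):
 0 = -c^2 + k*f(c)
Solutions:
 f(c) = c^2/k


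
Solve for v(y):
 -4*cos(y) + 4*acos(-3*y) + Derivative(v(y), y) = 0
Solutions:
 v(y) = C1 - 4*y*acos(-3*y) - 4*sqrt(1 - 9*y^2)/3 + 4*sin(y)


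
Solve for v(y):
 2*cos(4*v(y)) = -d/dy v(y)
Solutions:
 v(y) = -asin((C1 + exp(16*y))/(C1 - exp(16*y)))/4 + pi/4
 v(y) = asin((C1 + exp(16*y))/(C1 - exp(16*y)))/4


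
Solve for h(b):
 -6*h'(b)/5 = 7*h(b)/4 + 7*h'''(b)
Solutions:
 h(b) = C1*exp(-35^(1/3)*b*(-(1225 + sqrt(1518545))^(1/3) + 8*35^(1/3)/(1225 + sqrt(1518545))^(1/3))/140)*sin(sqrt(3)*35^(1/3)*b*(8*35^(1/3)/(1225 + sqrt(1518545))^(1/3) + (1225 + sqrt(1518545))^(1/3))/140) + C2*exp(-35^(1/3)*b*(-(1225 + sqrt(1518545))^(1/3) + 8*35^(1/3)/(1225 + sqrt(1518545))^(1/3))/140)*cos(sqrt(3)*35^(1/3)*b*(8*35^(1/3)/(1225 + sqrt(1518545))^(1/3) + (1225 + sqrt(1518545))^(1/3))/140) + C3*exp(35^(1/3)*b*(-(1225 + sqrt(1518545))^(1/3) + 8*35^(1/3)/(1225 + sqrt(1518545))^(1/3))/70)


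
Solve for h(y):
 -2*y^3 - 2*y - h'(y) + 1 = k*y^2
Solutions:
 h(y) = C1 - k*y^3/3 - y^4/2 - y^2 + y


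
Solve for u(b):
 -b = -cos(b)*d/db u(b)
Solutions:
 u(b) = C1 + Integral(b/cos(b), b)


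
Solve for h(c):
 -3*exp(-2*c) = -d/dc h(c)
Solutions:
 h(c) = C1 - 3*exp(-2*c)/2


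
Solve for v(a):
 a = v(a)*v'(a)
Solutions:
 v(a) = -sqrt(C1 + a^2)
 v(a) = sqrt(C1 + a^2)


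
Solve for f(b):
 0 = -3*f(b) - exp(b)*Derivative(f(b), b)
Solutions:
 f(b) = C1*exp(3*exp(-b))


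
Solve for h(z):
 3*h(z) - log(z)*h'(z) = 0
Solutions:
 h(z) = C1*exp(3*li(z))


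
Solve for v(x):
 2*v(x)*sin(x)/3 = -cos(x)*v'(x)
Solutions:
 v(x) = C1*cos(x)^(2/3)


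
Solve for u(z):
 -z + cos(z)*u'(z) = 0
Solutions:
 u(z) = C1 + Integral(z/cos(z), z)


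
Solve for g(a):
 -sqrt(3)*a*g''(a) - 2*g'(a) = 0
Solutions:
 g(a) = C1 + C2*a^(1 - 2*sqrt(3)/3)


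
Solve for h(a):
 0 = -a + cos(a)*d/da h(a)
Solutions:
 h(a) = C1 + Integral(a/cos(a), a)


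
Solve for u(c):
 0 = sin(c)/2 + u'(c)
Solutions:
 u(c) = C1 + cos(c)/2


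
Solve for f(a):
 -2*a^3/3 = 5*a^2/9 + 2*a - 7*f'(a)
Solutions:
 f(a) = C1 + a^4/42 + 5*a^3/189 + a^2/7


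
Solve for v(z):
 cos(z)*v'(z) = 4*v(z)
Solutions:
 v(z) = C1*(sin(z)^2 + 2*sin(z) + 1)/(sin(z)^2 - 2*sin(z) + 1)


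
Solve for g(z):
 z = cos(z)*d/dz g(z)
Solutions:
 g(z) = C1 + Integral(z/cos(z), z)


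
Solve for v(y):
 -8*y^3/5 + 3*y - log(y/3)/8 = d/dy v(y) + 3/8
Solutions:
 v(y) = C1 - 2*y^4/5 + 3*y^2/2 - y*log(y)/8 - y/4 + y*log(3)/8


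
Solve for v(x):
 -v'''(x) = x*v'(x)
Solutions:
 v(x) = C1 + Integral(C2*airyai(-x) + C3*airybi(-x), x)


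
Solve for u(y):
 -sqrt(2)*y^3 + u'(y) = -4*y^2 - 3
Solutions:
 u(y) = C1 + sqrt(2)*y^4/4 - 4*y^3/3 - 3*y


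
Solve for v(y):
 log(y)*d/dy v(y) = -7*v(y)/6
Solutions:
 v(y) = C1*exp(-7*li(y)/6)


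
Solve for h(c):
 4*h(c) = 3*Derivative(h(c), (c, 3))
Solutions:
 h(c) = C3*exp(6^(2/3)*c/3) + (C1*sin(2^(2/3)*3^(1/6)*c/2) + C2*cos(2^(2/3)*3^(1/6)*c/2))*exp(-6^(2/3)*c/6)


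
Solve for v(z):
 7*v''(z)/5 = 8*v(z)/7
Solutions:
 v(z) = C1*exp(-2*sqrt(10)*z/7) + C2*exp(2*sqrt(10)*z/7)


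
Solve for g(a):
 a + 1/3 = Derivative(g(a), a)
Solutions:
 g(a) = C1 + a^2/2 + a/3


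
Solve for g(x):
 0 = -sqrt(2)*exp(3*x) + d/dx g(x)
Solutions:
 g(x) = C1 + sqrt(2)*exp(3*x)/3


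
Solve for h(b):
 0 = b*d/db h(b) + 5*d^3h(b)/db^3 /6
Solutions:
 h(b) = C1 + Integral(C2*airyai(-5^(2/3)*6^(1/3)*b/5) + C3*airybi(-5^(2/3)*6^(1/3)*b/5), b)


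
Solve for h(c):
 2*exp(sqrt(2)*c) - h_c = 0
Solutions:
 h(c) = C1 + sqrt(2)*exp(sqrt(2)*c)


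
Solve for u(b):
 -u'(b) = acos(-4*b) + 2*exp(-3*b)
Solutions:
 u(b) = C1 - b*acos(-4*b) - sqrt(1 - 16*b^2)/4 + 2*exp(-3*b)/3


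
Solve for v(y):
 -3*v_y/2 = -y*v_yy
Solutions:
 v(y) = C1 + C2*y^(5/2)


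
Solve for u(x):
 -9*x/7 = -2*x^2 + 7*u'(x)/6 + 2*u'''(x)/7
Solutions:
 u(x) = C1 + C2*sin(7*sqrt(3)*x/6) + C3*cos(7*sqrt(3)*x/6) + 4*x^3/7 - 27*x^2/49 - 288*x/343


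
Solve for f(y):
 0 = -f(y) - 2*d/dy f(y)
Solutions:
 f(y) = C1*exp(-y/2)


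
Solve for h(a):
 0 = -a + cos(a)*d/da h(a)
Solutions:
 h(a) = C1 + Integral(a/cos(a), a)


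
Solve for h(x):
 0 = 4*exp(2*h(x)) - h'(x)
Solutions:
 h(x) = log(-sqrt(-1/(C1 + 4*x))) - log(2)/2
 h(x) = log(-1/(C1 + 4*x))/2 - log(2)/2


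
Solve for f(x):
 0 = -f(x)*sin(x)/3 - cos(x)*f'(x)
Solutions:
 f(x) = C1*cos(x)^(1/3)


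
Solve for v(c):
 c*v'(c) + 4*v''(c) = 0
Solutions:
 v(c) = C1 + C2*erf(sqrt(2)*c/4)


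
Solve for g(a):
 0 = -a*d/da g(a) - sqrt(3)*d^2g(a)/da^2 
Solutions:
 g(a) = C1 + C2*erf(sqrt(2)*3^(3/4)*a/6)


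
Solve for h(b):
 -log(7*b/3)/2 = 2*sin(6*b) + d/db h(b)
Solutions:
 h(b) = C1 - b*log(b)/2 - b*log(7) + b/2 + b*log(21)/2 + cos(6*b)/3


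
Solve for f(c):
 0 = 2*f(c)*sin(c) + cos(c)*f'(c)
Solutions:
 f(c) = C1*cos(c)^2


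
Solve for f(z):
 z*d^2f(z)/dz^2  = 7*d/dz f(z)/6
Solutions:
 f(z) = C1 + C2*z^(13/6)


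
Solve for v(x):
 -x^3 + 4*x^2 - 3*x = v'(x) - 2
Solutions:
 v(x) = C1 - x^4/4 + 4*x^3/3 - 3*x^2/2 + 2*x


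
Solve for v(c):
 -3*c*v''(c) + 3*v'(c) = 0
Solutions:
 v(c) = C1 + C2*c^2


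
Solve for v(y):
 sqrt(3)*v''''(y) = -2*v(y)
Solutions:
 v(y) = (C1*sin(2^(3/4)*3^(7/8)*y/6) + C2*cos(2^(3/4)*3^(7/8)*y/6))*exp(-2^(3/4)*3^(7/8)*y/6) + (C3*sin(2^(3/4)*3^(7/8)*y/6) + C4*cos(2^(3/4)*3^(7/8)*y/6))*exp(2^(3/4)*3^(7/8)*y/6)


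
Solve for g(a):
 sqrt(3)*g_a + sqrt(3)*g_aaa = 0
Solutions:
 g(a) = C1 + C2*sin(a) + C3*cos(a)


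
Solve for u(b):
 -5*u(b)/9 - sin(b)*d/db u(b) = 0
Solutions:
 u(b) = C1*(cos(b) + 1)^(5/18)/(cos(b) - 1)^(5/18)


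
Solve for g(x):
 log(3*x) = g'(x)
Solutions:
 g(x) = C1 + x*log(x) - x + x*log(3)


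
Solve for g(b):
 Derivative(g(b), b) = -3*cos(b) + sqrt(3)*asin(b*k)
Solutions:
 g(b) = C1 + sqrt(3)*Piecewise((b*asin(b*k) + sqrt(-b^2*k^2 + 1)/k, Ne(k, 0)), (0, True)) - 3*sin(b)


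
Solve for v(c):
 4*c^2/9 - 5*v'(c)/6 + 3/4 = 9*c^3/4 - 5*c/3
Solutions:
 v(c) = C1 - 27*c^4/40 + 8*c^3/45 + c^2 + 9*c/10


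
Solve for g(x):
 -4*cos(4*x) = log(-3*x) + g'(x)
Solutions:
 g(x) = C1 - x*log(-x) - x*log(3) + x - sin(4*x)


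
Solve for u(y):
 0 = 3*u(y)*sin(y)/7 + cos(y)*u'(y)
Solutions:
 u(y) = C1*cos(y)^(3/7)


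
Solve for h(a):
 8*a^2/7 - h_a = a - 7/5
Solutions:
 h(a) = C1 + 8*a^3/21 - a^2/2 + 7*a/5


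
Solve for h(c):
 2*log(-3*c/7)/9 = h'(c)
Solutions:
 h(c) = C1 + 2*c*log(-c)/9 + 2*c*(-log(7) - 1 + log(3))/9


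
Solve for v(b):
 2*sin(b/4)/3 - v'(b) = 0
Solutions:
 v(b) = C1 - 8*cos(b/4)/3


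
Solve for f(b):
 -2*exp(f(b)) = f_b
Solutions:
 f(b) = log(1/(C1 + 2*b))


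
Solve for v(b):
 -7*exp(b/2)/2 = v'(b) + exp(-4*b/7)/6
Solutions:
 v(b) = C1 - 7*exp(b/2) + 7*exp(-4*b/7)/24


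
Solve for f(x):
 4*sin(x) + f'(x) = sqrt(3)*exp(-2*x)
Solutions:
 f(x) = C1 + 4*cos(x) - sqrt(3)*exp(-2*x)/2


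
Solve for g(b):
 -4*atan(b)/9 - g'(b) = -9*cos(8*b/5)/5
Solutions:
 g(b) = C1 - 4*b*atan(b)/9 + 2*log(b^2 + 1)/9 + 9*sin(8*b/5)/8


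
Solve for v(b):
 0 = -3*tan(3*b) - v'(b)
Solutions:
 v(b) = C1 + log(cos(3*b))


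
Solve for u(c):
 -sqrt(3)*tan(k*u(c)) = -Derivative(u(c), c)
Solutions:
 u(c) = Piecewise((-asin(exp(C1*k + sqrt(3)*c*k))/k + pi/k, Ne(k, 0)), (nan, True))
 u(c) = Piecewise((asin(exp(C1*k + sqrt(3)*c*k))/k, Ne(k, 0)), (nan, True))


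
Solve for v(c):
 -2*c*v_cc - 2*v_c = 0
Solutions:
 v(c) = C1 + C2*log(c)


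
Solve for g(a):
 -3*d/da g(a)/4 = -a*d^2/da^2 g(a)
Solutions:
 g(a) = C1 + C2*a^(7/4)


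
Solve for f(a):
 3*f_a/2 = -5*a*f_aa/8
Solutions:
 f(a) = C1 + C2/a^(7/5)


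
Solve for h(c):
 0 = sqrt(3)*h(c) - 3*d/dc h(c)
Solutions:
 h(c) = C1*exp(sqrt(3)*c/3)


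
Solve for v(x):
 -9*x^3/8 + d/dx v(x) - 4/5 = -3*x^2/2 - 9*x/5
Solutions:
 v(x) = C1 + 9*x^4/32 - x^3/2 - 9*x^2/10 + 4*x/5


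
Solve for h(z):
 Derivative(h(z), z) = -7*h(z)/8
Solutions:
 h(z) = C1*exp(-7*z/8)


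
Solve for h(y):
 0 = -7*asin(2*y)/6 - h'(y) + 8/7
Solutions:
 h(y) = C1 - 7*y*asin(2*y)/6 + 8*y/7 - 7*sqrt(1 - 4*y^2)/12


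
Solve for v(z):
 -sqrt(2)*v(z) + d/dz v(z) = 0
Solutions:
 v(z) = C1*exp(sqrt(2)*z)


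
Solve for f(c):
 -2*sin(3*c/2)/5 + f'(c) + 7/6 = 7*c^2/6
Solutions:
 f(c) = C1 + 7*c^3/18 - 7*c/6 - 4*cos(3*c/2)/15


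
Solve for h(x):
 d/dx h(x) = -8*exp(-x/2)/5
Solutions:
 h(x) = C1 + 16*exp(-x/2)/5


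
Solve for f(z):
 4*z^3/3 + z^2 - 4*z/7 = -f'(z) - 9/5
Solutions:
 f(z) = C1 - z^4/3 - z^3/3 + 2*z^2/7 - 9*z/5


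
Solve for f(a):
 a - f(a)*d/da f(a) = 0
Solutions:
 f(a) = -sqrt(C1 + a^2)
 f(a) = sqrt(C1 + a^2)


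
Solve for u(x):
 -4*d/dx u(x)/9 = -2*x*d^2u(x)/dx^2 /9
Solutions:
 u(x) = C1 + C2*x^3


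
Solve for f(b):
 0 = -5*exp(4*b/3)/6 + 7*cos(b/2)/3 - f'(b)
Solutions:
 f(b) = C1 - 5*exp(4*b/3)/8 + 14*sin(b/2)/3


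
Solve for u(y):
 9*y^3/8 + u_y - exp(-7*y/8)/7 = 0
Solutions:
 u(y) = C1 - 9*y^4/32 - 8*exp(-7*y/8)/49


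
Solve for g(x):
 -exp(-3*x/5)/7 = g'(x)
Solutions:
 g(x) = C1 + 5*exp(-3*x/5)/21


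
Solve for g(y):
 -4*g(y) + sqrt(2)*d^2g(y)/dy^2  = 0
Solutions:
 g(y) = C1*exp(-2^(3/4)*y) + C2*exp(2^(3/4)*y)


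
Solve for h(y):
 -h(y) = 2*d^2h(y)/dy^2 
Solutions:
 h(y) = C1*sin(sqrt(2)*y/2) + C2*cos(sqrt(2)*y/2)


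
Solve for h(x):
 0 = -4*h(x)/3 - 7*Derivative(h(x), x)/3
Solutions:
 h(x) = C1*exp(-4*x/7)


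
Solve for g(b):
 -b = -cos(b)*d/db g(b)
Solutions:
 g(b) = C1 + Integral(b/cos(b), b)


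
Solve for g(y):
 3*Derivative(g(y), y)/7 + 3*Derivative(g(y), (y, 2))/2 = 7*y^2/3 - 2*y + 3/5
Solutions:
 g(y) = C1 + C2*exp(-2*y/7) + 49*y^3/27 - 385*y^2/18 + 13601*y/90


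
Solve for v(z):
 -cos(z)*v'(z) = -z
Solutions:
 v(z) = C1 + Integral(z/cos(z), z)


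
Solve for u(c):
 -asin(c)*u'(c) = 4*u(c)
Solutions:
 u(c) = C1*exp(-4*Integral(1/asin(c), c))


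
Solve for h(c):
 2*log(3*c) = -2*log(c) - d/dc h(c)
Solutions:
 h(c) = C1 - 4*c*log(c) - c*log(9) + 4*c


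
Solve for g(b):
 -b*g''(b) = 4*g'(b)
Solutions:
 g(b) = C1 + C2/b^3


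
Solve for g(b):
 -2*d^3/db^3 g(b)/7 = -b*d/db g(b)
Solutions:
 g(b) = C1 + Integral(C2*airyai(2^(2/3)*7^(1/3)*b/2) + C3*airybi(2^(2/3)*7^(1/3)*b/2), b)


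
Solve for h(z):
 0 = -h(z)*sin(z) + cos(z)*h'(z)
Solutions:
 h(z) = C1/cos(z)


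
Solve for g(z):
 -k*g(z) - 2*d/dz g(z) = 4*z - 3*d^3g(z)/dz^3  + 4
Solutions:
 g(z) = C1*exp(-2^(1/3)*z*(2^(1/3)*(-9*k + sqrt(81*k^2 - 32))^(1/3) + 4/(-9*k + sqrt(81*k^2 - 32))^(1/3))/6) + C2*exp(2^(1/3)*z*(2^(1/3)*(-9*k + sqrt(81*k^2 - 32))^(1/3) - 2^(1/3)*sqrt(3)*I*(-9*k + sqrt(81*k^2 - 32))^(1/3) - 16/((-1 + sqrt(3)*I)*(-9*k + sqrt(81*k^2 - 32))^(1/3)))/12) + C3*exp(2^(1/3)*z*(2^(1/3)*(-9*k + sqrt(81*k^2 - 32))^(1/3) + 2^(1/3)*sqrt(3)*I*(-9*k + sqrt(81*k^2 - 32))^(1/3) + 16/((1 + sqrt(3)*I)*(-9*k + sqrt(81*k^2 - 32))^(1/3)))/12) - 4*z/k - 4/k + 8/k^2


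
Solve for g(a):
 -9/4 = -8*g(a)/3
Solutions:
 g(a) = 27/32


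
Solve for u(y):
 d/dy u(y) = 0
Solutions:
 u(y) = C1


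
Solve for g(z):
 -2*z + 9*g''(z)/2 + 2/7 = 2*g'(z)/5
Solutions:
 g(z) = C1 + C2*exp(4*z/45) - 5*z^2/2 - 1555*z/28


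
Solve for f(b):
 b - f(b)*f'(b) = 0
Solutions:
 f(b) = -sqrt(C1 + b^2)
 f(b) = sqrt(C1 + b^2)


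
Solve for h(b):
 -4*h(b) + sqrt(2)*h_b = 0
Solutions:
 h(b) = C1*exp(2*sqrt(2)*b)


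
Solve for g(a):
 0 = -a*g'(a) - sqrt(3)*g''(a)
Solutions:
 g(a) = C1 + C2*erf(sqrt(2)*3^(3/4)*a/6)


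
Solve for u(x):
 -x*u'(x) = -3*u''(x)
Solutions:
 u(x) = C1 + C2*erfi(sqrt(6)*x/6)


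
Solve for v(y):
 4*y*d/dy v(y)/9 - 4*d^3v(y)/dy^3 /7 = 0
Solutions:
 v(y) = C1 + Integral(C2*airyai(21^(1/3)*y/3) + C3*airybi(21^(1/3)*y/3), y)


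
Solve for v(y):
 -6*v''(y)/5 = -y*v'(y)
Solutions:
 v(y) = C1 + C2*erfi(sqrt(15)*y/6)


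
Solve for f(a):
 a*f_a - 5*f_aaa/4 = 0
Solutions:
 f(a) = C1 + Integral(C2*airyai(10^(2/3)*a/5) + C3*airybi(10^(2/3)*a/5), a)


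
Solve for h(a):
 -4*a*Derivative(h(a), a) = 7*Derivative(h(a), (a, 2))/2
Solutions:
 h(a) = C1 + C2*erf(2*sqrt(7)*a/7)


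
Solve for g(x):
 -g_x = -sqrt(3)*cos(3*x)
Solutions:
 g(x) = C1 + sqrt(3)*sin(3*x)/3


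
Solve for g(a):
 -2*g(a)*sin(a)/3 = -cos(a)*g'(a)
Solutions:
 g(a) = C1/cos(a)^(2/3)


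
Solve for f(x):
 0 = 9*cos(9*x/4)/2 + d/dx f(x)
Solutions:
 f(x) = C1 - 2*sin(9*x/4)


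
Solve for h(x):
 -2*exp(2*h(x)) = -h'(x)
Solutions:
 h(x) = log(-sqrt(-1/(C1 + 2*x))) - log(2)/2
 h(x) = log(-1/(C1 + 2*x))/2 - log(2)/2


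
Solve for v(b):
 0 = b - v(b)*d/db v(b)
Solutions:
 v(b) = -sqrt(C1 + b^2)
 v(b) = sqrt(C1 + b^2)


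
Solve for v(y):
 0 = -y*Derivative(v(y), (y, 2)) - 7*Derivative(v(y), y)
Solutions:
 v(y) = C1 + C2/y^6


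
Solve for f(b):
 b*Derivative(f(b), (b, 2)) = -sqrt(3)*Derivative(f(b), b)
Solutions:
 f(b) = C1 + C2*b^(1 - sqrt(3))


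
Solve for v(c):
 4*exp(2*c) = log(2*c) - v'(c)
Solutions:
 v(c) = C1 + c*log(c) + c*(-1 + log(2)) - 2*exp(2*c)


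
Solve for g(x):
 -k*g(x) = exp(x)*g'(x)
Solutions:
 g(x) = C1*exp(k*exp(-x))


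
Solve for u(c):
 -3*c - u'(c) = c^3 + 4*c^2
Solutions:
 u(c) = C1 - c^4/4 - 4*c^3/3 - 3*c^2/2


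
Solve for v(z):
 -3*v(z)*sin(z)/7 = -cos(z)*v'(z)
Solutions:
 v(z) = C1/cos(z)^(3/7)


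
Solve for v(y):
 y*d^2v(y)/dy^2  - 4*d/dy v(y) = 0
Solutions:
 v(y) = C1 + C2*y^5


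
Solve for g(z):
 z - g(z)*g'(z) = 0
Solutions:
 g(z) = -sqrt(C1 + z^2)
 g(z) = sqrt(C1 + z^2)


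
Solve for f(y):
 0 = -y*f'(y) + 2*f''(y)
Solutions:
 f(y) = C1 + C2*erfi(y/2)


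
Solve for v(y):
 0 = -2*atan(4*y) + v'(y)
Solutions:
 v(y) = C1 + 2*y*atan(4*y) - log(16*y^2 + 1)/4


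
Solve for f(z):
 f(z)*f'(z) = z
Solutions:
 f(z) = -sqrt(C1 + z^2)
 f(z) = sqrt(C1 + z^2)


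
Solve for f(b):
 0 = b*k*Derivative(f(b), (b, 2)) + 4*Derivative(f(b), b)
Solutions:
 f(b) = C1 + b^(((re(k) - 4)*re(k) + im(k)^2)/(re(k)^2 + im(k)^2))*(C2*sin(4*log(b)*Abs(im(k))/(re(k)^2 + im(k)^2)) + C3*cos(4*log(b)*im(k)/(re(k)^2 + im(k)^2)))


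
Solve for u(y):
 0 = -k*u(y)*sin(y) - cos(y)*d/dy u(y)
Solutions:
 u(y) = C1*exp(k*log(cos(y)))


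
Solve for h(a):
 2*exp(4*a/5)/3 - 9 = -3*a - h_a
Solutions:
 h(a) = C1 - 3*a^2/2 + 9*a - 5*exp(4*a/5)/6


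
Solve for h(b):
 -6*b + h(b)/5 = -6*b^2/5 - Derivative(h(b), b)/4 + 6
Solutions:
 h(b) = C1*exp(-4*b/5) - 6*b^2 + 45*b - 105/4


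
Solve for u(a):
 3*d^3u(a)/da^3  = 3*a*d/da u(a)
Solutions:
 u(a) = C1 + Integral(C2*airyai(a) + C3*airybi(a), a)


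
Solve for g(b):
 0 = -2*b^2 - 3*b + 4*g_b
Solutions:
 g(b) = C1 + b^3/6 + 3*b^2/8


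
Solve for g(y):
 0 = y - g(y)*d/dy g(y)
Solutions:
 g(y) = -sqrt(C1 + y^2)
 g(y) = sqrt(C1 + y^2)


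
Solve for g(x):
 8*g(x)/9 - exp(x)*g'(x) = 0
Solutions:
 g(x) = C1*exp(-8*exp(-x)/9)


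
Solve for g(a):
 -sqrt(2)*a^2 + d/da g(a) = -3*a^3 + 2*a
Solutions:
 g(a) = C1 - 3*a^4/4 + sqrt(2)*a^3/3 + a^2


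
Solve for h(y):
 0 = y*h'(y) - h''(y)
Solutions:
 h(y) = C1 + C2*erfi(sqrt(2)*y/2)


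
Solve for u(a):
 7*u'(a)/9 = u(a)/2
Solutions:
 u(a) = C1*exp(9*a/14)


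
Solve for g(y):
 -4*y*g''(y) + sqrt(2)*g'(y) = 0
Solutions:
 g(y) = C1 + C2*y^(sqrt(2)/4 + 1)


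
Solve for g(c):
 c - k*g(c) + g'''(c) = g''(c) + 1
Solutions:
 g(c) = C1*exp(c*(-(-27*k/2 + sqrt((27*k + 2)^2 - 4)/2 - 1)^(1/3) + 1 - 1/(-27*k/2 + sqrt((27*k + 2)^2 - 4)/2 - 1)^(1/3))/3) + C2*exp(c*((-27*k/2 + sqrt((27*k + 2)^2 - 4)/2 - 1)^(1/3) - sqrt(3)*I*(-27*k/2 + sqrt((27*k + 2)^2 - 4)/2 - 1)^(1/3) + 2 - 4/((-1 + sqrt(3)*I)*(-27*k/2 + sqrt((27*k + 2)^2 - 4)/2 - 1)^(1/3)))/6) + C3*exp(c*((-27*k/2 + sqrt((27*k + 2)^2 - 4)/2 - 1)^(1/3) + sqrt(3)*I*(-27*k/2 + sqrt((27*k + 2)^2 - 4)/2 - 1)^(1/3) + 2 + 4/((1 + sqrt(3)*I)*(-27*k/2 + sqrt((27*k + 2)^2 - 4)/2 - 1)^(1/3)))/6) + c/k - 1/k


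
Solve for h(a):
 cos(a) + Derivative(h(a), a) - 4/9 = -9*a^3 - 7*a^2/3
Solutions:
 h(a) = C1 - 9*a^4/4 - 7*a^3/9 + 4*a/9 - sin(a)


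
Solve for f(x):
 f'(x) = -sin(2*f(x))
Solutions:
 f(x) = pi - acos((-C1 - exp(4*x))/(C1 - exp(4*x)))/2
 f(x) = acos((-C1 - exp(4*x))/(C1 - exp(4*x)))/2


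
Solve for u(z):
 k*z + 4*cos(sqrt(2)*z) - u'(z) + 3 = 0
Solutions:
 u(z) = C1 + k*z^2/2 + 3*z + 2*sqrt(2)*sin(sqrt(2)*z)


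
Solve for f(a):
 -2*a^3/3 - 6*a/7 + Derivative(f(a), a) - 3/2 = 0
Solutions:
 f(a) = C1 + a^4/6 + 3*a^2/7 + 3*a/2


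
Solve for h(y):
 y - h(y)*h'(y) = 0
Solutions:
 h(y) = -sqrt(C1 + y^2)
 h(y) = sqrt(C1 + y^2)


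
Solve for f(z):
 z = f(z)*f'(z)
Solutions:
 f(z) = -sqrt(C1 + z^2)
 f(z) = sqrt(C1 + z^2)


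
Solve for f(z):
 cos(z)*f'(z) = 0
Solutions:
 f(z) = C1


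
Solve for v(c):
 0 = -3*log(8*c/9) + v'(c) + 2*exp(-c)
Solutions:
 v(c) = C1 + 3*c*log(c) + 3*c*(-2*log(3) - 1 + 3*log(2)) + 2*exp(-c)


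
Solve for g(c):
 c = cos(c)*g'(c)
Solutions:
 g(c) = C1 + Integral(c/cos(c), c)


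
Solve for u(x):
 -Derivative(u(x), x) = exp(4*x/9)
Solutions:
 u(x) = C1 - 9*exp(4*x/9)/4


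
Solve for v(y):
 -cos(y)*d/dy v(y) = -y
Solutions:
 v(y) = C1 + Integral(y/cos(y), y)


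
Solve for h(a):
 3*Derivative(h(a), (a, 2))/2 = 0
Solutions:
 h(a) = C1 + C2*a


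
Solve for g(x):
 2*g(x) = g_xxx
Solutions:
 g(x) = C3*exp(2^(1/3)*x) + (C1*sin(2^(1/3)*sqrt(3)*x/2) + C2*cos(2^(1/3)*sqrt(3)*x/2))*exp(-2^(1/3)*x/2)


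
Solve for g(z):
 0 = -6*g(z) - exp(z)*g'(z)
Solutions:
 g(z) = C1*exp(6*exp(-z))


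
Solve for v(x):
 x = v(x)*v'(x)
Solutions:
 v(x) = -sqrt(C1 + x^2)
 v(x) = sqrt(C1 + x^2)


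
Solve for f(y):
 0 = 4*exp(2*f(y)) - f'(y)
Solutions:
 f(y) = log(-sqrt(-1/(C1 + 4*y))) - log(2)/2
 f(y) = log(-1/(C1 + 4*y))/2 - log(2)/2


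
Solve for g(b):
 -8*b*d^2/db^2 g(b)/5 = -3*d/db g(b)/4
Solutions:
 g(b) = C1 + C2*b^(47/32)


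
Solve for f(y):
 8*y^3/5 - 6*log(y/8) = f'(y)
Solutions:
 f(y) = C1 + 2*y^4/5 - 6*y*log(y) + 6*y + y*log(262144)


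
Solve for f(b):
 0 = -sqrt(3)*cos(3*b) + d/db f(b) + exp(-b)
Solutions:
 f(b) = C1 + sqrt(3)*sin(3*b)/3 + exp(-b)


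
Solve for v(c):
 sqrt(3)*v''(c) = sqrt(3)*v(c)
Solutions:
 v(c) = C1*exp(-c) + C2*exp(c)


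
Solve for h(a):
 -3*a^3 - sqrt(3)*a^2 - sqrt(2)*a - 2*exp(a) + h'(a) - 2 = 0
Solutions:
 h(a) = C1 + 3*a^4/4 + sqrt(3)*a^3/3 + sqrt(2)*a^2/2 + 2*a + 2*exp(a)


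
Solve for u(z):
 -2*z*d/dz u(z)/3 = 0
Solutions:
 u(z) = C1


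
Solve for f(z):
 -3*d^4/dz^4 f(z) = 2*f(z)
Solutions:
 f(z) = (C1*sin(6^(3/4)*z/6) + C2*cos(6^(3/4)*z/6))*exp(-6^(3/4)*z/6) + (C3*sin(6^(3/4)*z/6) + C4*cos(6^(3/4)*z/6))*exp(6^(3/4)*z/6)


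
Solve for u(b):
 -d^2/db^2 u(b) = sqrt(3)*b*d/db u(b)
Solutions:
 u(b) = C1 + C2*erf(sqrt(2)*3^(1/4)*b/2)


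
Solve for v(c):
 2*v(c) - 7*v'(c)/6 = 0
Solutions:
 v(c) = C1*exp(12*c/7)


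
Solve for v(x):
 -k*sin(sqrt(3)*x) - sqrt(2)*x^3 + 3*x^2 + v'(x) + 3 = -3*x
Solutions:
 v(x) = C1 - sqrt(3)*k*cos(sqrt(3)*x)/3 + sqrt(2)*x^4/4 - x^3 - 3*x^2/2 - 3*x


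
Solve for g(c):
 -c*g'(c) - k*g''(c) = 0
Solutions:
 g(c) = C1 + C2*sqrt(k)*erf(sqrt(2)*c*sqrt(1/k)/2)


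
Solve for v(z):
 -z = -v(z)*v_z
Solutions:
 v(z) = -sqrt(C1 + z^2)
 v(z) = sqrt(C1 + z^2)


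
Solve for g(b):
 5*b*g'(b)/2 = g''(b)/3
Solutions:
 g(b) = C1 + C2*erfi(sqrt(15)*b/2)


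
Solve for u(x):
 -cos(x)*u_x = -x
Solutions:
 u(x) = C1 + Integral(x/cos(x), x)


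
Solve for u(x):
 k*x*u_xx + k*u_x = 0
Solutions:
 u(x) = C1 + C2*log(x)


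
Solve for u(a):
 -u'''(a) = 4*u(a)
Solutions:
 u(a) = C3*exp(-2^(2/3)*a) + (C1*sin(2^(2/3)*sqrt(3)*a/2) + C2*cos(2^(2/3)*sqrt(3)*a/2))*exp(2^(2/3)*a/2)


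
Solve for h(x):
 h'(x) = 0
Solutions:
 h(x) = C1


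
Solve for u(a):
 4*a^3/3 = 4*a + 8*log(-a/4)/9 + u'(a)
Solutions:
 u(a) = C1 + a^4/3 - 2*a^2 - 8*a*log(-a)/9 + 8*a*(1 + 2*log(2))/9


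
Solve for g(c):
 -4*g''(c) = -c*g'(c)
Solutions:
 g(c) = C1 + C2*erfi(sqrt(2)*c/4)


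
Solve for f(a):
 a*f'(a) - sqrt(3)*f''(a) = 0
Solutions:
 f(a) = C1 + C2*erfi(sqrt(2)*3^(3/4)*a/6)


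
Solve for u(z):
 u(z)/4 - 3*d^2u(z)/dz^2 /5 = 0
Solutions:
 u(z) = C1*exp(-sqrt(15)*z/6) + C2*exp(sqrt(15)*z/6)


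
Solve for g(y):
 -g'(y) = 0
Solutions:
 g(y) = C1


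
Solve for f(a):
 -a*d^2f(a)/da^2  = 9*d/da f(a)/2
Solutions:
 f(a) = C1 + C2/a^(7/2)


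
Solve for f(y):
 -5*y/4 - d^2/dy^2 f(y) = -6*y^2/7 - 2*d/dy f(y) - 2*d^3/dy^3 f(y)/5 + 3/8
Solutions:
 f(y) = C1 - y^3/7 + 11*y^2/112 + 16*y/35 + (C2*sin(sqrt(55)*y/4) + C3*cos(sqrt(55)*y/4))*exp(5*y/4)


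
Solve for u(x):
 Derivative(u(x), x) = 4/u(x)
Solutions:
 u(x) = -sqrt(C1 + 8*x)
 u(x) = sqrt(C1 + 8*x)


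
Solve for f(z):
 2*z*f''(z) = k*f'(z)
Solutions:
 f(z) = C1 + z^(re(k)/2 + 1)*(C2*sin(log(z)*Abs(im(k))/2) + C3*cos(log(z)*im(k)/2))


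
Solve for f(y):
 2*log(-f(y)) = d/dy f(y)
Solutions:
 -li(-f(y)) = C1 + 2*y


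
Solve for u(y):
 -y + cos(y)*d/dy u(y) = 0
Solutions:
 u(y) = C1 + Integral(y/cos(y), y)


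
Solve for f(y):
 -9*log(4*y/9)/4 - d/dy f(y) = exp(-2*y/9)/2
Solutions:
 f(y) = C1 - 9*y*log(y)/4 + 9*y*(-2*log(2) + 1 + 2*log(3))/4 + 9*exp(-2*y/9)/4


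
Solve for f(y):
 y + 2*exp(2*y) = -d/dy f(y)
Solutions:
 f(y) = C1 - y^2/2 - exp(2*y)


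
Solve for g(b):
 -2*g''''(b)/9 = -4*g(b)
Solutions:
 g(b) = C1*exp(-2^(1/4)*sqrt(3)*b) + C2*exp(2^(1/4)*sqrt(3)*b) + C3*sin(2^(1/4)*sqrt(3)*b) + C4*cos(2^(1/4)*sqrt(3)*b)


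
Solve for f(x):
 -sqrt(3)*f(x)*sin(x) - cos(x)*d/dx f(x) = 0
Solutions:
 f(x) = C1*cos(x)^(sqrt(3))


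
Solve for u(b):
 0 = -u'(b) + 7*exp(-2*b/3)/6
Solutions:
 u(b) = C1 - 7*exp(-2*b/3)/4


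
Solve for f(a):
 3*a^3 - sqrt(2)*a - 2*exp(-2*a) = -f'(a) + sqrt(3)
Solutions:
 f(a) = C1 - 3*a^4/4 + sqrt(2)*a^2/2 + sqrt(3)*a - exp(-2*a)


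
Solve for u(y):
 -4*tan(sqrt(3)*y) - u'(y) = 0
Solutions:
 u(y) = C1 + 4*sqrt(3)*log(cos(sqrt(3)*y))/3


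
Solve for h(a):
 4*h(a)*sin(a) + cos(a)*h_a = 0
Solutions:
 h(a) = C1*cos(a)^4


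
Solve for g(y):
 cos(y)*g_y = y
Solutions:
 g(y) = C1 + Integral(y/cos(y), y)


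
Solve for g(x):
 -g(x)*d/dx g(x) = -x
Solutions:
 g(x) = -sqrt(C1 + x^2)
 g(x) = sqrt(C1 + x^2)


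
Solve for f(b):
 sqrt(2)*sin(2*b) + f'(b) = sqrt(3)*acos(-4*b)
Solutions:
 f(b) = C1 + sqrt(3)*(b*acos(-4*b) + sqrt(1 - 16*b^2)/4) + sqrt(2)*cos(2*b)/2


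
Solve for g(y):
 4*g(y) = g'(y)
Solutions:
 g(y) = C1*exp(4*y)


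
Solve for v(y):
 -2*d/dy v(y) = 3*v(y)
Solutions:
 v(y) = C1*exp(-3*y/2)


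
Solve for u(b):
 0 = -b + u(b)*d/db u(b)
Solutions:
 u(b) = -sqrt(C1 + b^2)
 u(b) = sqrt(C1 + b^2)


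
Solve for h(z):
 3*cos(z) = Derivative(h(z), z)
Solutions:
 h(z) = C1 + 3*sin(z)


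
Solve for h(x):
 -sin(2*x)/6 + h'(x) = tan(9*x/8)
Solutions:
 h(x) = C1 - 8*log(cos(9*x/8))/9 - cos(2*x)/12


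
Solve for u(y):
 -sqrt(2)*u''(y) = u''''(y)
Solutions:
 u(y) = C1 + C2*y + C3*sin(2^(1/4)*y) + C4*cos(2^(1/4)*y)


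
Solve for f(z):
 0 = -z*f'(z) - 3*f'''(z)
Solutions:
 f(z) = C1 + Integral(C2*airyai(-3^(2/3)*z/3) + C3*airybi(-3^(2/3)*z/3), z)


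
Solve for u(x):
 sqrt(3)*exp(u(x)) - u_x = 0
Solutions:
 u(x) = log(-1/(C1 + sqrt(3)*x))


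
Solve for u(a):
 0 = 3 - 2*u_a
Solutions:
 u(a) = C1 + 3*a/2


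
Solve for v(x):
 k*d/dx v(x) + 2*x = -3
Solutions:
 v(x) = C1 - x^2/k - 3*x/k


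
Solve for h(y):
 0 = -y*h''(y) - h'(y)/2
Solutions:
 h(y) = C1 + C2*sqrt(y)


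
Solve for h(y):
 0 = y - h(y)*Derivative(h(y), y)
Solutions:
 h(y) = -sqrt(C1 + y^2)
 h(y) = sqrt(C1 + y^2)


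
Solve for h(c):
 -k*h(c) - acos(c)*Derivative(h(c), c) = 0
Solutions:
 h(c) = C1*exp(-k*Integral(1/acos(c), c))


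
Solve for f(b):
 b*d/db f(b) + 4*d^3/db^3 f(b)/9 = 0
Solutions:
 f(b) = C1 + Integral(C2*airyai(-2^(1/3)*3^(2/3)*b/2) + C3*airybi(-2^(1/3)*3^(2/3)*b/2), b)


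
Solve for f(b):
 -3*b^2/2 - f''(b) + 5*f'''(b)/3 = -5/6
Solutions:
 f(b) = C1 + C2*b + C3*exp(3*b/5) - b^4/8 - 5*b^3/6 - 15*b^2/4


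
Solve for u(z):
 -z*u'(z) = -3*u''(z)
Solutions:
 u(z) = C1 + C2*erfi(sqrt(6)*z/6)


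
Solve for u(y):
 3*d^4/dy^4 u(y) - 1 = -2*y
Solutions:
 u(y) = C1 + C2*y + C3*y^2 + C4*y^3 - y^5/180 + y^4/72


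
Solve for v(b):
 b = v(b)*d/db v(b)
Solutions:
 v(b) = -sqrt(C1 + b^2)
 v(b) = sqrt(C1 + b^2)


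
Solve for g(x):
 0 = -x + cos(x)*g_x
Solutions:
 g(x) = C1 + Integral(x/cos(x), x)


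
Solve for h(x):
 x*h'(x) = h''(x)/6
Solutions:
 h(x) = C1 + C2*erfi(sqrt(3)*x)


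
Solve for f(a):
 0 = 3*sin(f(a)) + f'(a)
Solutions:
 f(a) = -acos((-C1 - exp(6*a))/(C1 - exp(6*a))) + 2*pi
 f(a) = acos((-C1 - exp(6*a))/(C1 - exp(6*a)))


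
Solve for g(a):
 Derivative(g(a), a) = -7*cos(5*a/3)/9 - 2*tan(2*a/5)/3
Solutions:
 g(a) = C1 + 5*log(cos(2*a/5))/3 - 7*sin(5*a/3)/15


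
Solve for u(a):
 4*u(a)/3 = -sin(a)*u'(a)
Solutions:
 u(a) = C1*(cos(a) + 1)^(2/3)/(cos(a) - 1)^(2/3)


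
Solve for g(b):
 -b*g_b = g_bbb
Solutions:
 g(b) = C1 + Integral(C2*airyai(-b) + C3*airybi(-b), b)


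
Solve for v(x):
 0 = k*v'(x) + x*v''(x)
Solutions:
 v(x) = C1 + x^(1 - re(k))*(C2*sin(log(x)*Abs(im(k))) + C3*cos(log(x)*im(k)))


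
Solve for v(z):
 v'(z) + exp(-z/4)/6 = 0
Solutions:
 v(z) = C1 + 2*exp(-z/4)/3


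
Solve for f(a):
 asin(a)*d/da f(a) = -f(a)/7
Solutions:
 f(a) = C1*exp(-Integral(1/asin(a), a)/7)


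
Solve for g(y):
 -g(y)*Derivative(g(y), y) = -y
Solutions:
 g(y) = -sqrt(C1 + y^2)
 g(y) = sqrt(C1 + y^2)


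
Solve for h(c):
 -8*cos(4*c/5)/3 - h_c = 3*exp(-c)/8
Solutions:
 h(c) = C1 - 10*sin(4*c/5)/3 + 3*exp(-c)/8


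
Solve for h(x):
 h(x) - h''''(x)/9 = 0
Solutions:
 h(x) = C1*exp(-sqrt(3)*x) + C2*exp(sqrt(3)*x) + C3*sin(sqrt(3)*x) + C4*cos(sqrt(3)*x)


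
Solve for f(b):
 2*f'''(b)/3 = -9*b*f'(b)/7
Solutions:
 f(b) = C1 + Integral(C2*airyai(-3*14^(2/3)*b/14) + C3*airybi(-3*14^(2/3)*b/14), b)


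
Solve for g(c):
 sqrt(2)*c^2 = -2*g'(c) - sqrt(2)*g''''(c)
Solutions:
 g(c) = C1 + C4*exp(-2^(1/6)*c) - sqrt(2)*c^3/6 + (C2*sin(2^(1/6)*sqrt(3)*c/2) + C3*cos(2^(1/6)*sqrt(3)*c/2))*exp(2^(1/6)*c/2)


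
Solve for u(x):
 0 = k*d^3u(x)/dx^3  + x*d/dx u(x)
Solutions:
 u(x) = C1 + Integral(C2*airyai(x*(-1/k)^(1/3)) + C3*airybi(x*(-1/k)^(1/3)), x)


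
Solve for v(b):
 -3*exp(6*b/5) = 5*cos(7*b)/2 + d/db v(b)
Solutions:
 v(b) = C1 - 5*exp(6*b/5)/2 - 5*sin(7*b)/14


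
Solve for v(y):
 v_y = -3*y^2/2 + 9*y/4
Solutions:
 v(y) = C1 - y^3/2 + 9*y^2/8


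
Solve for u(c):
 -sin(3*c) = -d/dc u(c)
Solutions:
 u(c) = C1 - cos(3*c)/3


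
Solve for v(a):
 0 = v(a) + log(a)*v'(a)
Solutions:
 v(a) = C1*exp(-li(a))


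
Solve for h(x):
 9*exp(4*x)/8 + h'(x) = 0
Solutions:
 h(x) = C1 - 9*exp(4*x)/32


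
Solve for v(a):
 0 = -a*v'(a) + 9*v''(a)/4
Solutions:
 v(a) = C1 + C2*erfi(sqrt(2)*a/3)


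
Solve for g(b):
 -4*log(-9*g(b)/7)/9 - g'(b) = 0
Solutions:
 9*Integral(1/(log(-_y) - log(7) + 2*log(3)), (_y, g(b)))/4 = C1 - b


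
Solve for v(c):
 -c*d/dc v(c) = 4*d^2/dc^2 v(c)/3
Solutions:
 v(c) = C1 + C2*erf(sqrt(6)*c/4)


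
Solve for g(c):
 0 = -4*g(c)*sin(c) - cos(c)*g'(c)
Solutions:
 g(c) = C1*cos(c)^4


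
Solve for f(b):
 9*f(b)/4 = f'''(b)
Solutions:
 f(b) = C3*exp(2^(1/3)*3^(2/3)*b/2) + (C1*sin(3*2^(1/3)*3^(1/6)*b/4) + C2*cos(3*2^(1/3)*3^(1/6)*b/4))*exp(-2^(1/3)*3^(2/3)*b/4)


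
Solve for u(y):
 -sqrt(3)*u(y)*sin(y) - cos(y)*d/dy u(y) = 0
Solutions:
 u(y) = C1*cos(y)^(sqrt(3))


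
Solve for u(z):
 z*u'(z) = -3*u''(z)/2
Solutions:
 u(z) = C1 + C2*erf(sqrt(3)*z/3)


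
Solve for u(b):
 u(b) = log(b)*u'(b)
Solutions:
 u(b) = C1*exp(li(b))


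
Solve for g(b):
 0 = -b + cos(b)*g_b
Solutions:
 g(b) = C1 + Integral(b/cos(b), b)


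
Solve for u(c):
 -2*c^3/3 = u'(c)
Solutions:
 u(c) = C1 - c^4/6


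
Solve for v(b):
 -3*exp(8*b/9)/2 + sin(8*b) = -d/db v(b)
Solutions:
 v(b) = C1 + 27*exp(8*b/9)/16 + cos(8*b)/8


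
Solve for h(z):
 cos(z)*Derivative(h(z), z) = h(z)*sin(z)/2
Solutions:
 h(z) = C1/sqrt(cos(z))


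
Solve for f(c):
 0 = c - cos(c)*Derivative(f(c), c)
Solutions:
 f(c) = C1 + Integral(c/cos(c), c)


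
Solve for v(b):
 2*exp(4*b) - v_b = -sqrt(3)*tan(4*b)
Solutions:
 v(b) = C1 + exp(4*b)/2 - sqrt(3)*log(cos(4*b))/4


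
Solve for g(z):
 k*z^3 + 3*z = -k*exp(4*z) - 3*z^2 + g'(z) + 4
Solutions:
 g(z) = C1 + k*z^4/4 + k*exp(4*z)/4 + z^3 + 3*z^2/2 - 4*z
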